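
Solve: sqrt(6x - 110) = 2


Square both sides: 6x - 110 = 2^2 = 4
6x = 4 + 110 = 114
x = 19
Check: sqrt(6*19 - 110) = sqrt(4) = 2 ✓

x = 19


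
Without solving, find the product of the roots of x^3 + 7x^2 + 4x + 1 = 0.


By Vieta's formulas for x^3 + bx^2 + cx + d = 0:
  r1 + r2 + r3 = -b/a = -7
  r1*r2 + r1*r3 + r2*r3 = c/a = 4
  r1*r2*r3 = -d/a = -1


Product = -1


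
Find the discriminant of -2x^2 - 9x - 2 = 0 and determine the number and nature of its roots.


For ax^2 + bx + c = 0, discriminant D = b^2 - 4ac
Here a = -2, b = -9, c = -2
D = (-9)^2 - 4(-2)(-2) = 81 - 16 = 65

D = 65 > 0 but not a perfect square
The equation has 2 distinct real irrational roots.

Discriminant = 65, 2 distinct real irrational roots


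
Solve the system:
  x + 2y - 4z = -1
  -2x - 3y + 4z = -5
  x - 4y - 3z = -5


Using Cramer's rule. Expand each determinant along the first row.
D  = 1*[(-3)*(-3) - 4*(-4)] - 2*[(-2)*(-3) - 4*1] + (-4)*[(-2)*(-4) - (-3)*1]
  = 1*(25) - 2*(2) + (-4)*(11) = -23
Dx = (-1)*[(-3)*(-3) - 4*(-4)] - 2*[(-5)*(-3) - 4*(-5)] + (-4)*[(-5)*(-4) - (-3)*(-5)]
  = (-1)*(25) - 2*(35) + (-4)*(5) = -115
Dy = 1*[(-5)*(-3) - 4*(-5)] - (-1)*[(-2)*(-3) - 4*1] + (-4)*[(-2)*(-5) - (-5)*1]
  = 1*(35) - (-1)*(2) + (-4)*(15) = -23
Dz = 1*[(-3)*(-5) - (-5)*(-4)] - 2*[(-2)*(-5) - (-5)*1] + (-1)*[(-2)*(-4) - (-3)*1]
  = 1*(-5) - 2*(15) + (-1)*(11) = -46
x = Dx/D = -115/-23 = 5, y = Dy/D = -23/-23 = 1, z = Dz/D = -46/-23 = 2
Check eq1: (1)(5) + (2)(1) + (-4)(2) = -1 = -1 ✓
Check eq2: (-2)(5) + (-3)(1) + (4)(2) = -5 = -5 ✓
Check eq3: (1)(5) + (-4)(1) + (-3)(2) = -5 = -5 ✓

x = 5, y = 1, z = 2


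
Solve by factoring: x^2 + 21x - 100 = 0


We need two numbers that multiply to -100 and add to 21.
Those numbers are -4 and 25 (since (-4) * 25 = -100 and (-4) + 25 = 21).
So x^2 + 21x - 100 = (x - 4)(x + 25) = 0
Setting each factor to zero: x = 4 or x = -25

x = -25, x = 4


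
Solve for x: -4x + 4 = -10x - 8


Starting with: -4x + 4 = -10x - 8
Move all x terms to left: (-4 + 10)x = -8 - 4
Simplify: 6x = -12
Divide both sides by 6: x = -2

x = -2


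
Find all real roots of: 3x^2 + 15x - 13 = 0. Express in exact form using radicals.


Using the quadratic formula: x = (-b ± sqrt(b^2 - 4ac)) / (2a)
Here a = 3, b = 15, c = -13
Discriminant = b^2 - 4ac = 15^2 - 4(3)(-13) = 225 + 156 = 381
Since discriminant = 381 > 0, there are two real roots.
x = (-15 ± sqrt(381)) / 6
Numerically: x ≈ 0.7532 or x ≈ -5.7532

x = (-15 + sqrt(381)) / 6 or x = (-15 - sqrt(381)) / 6


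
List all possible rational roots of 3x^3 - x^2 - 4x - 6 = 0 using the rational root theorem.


Rational root theorem: possible roots are ±p/q where:
  p divides the constant term (-6): p ∈ {1, 2, 3, 6}
  q divides the leading coefficient (3): q ∈ {1, 3}

All possible rational roots: -6, -3, -2, -1, -2/3, -1/3, 1/3, 2/3, 1, 2, 3, 6

-6, -3, -2, -1, -2/3, -1/3, 1/3, 2/3, 1, 2, 3, 6


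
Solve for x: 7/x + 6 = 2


Subtract 6 from both sides: 7/x = -4
Multiply both sides by x: 7 = -4 * x
Divide by -4: x = -7/4

x = -7/4


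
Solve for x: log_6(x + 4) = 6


Convert to exponential form: x + 4 = 6^6 = 46656
x = 46656 - 4 = 46652
Check: log_6(46652 + 4) = log_6(46656) = log_6(46656) = 6 ✓

x = 46652


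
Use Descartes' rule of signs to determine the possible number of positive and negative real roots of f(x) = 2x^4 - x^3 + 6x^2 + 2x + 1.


Descartes' rule of signs:

For positive roots, count sign changes in f(x) = 2x^4 - x^3 + 6x^2 + 2x + 1:
Signs of coefficients: +, -, +, +, +
Number of sign changes: 2
Possible positive real roots: 2, 0

For negative roots, examine f(-x) = 2x^4 + x^3 + 6x^2 - 2x + 1:
Signs of coefficients: +, +, +, -, +
Number of sign changes: 2
Possible negative real roots: 2, 0

Positive roots: 2 or 0; Negative roots: 2 or 0


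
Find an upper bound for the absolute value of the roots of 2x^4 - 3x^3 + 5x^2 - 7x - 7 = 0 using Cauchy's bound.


Cauchy's bound: all roots r satisfy |r| <= 1 + max(|a_i/a_n|) for i = 0,...,n-1
where a_n is the leading coefficient.

Coefficients: [2, -3, 5, -7, -7]
Leading coefficient a_n = 2
Ratios |a_i/a_n|: 3/2, 5/2, 7/2, 7/2
Maximum ratio: 7/2
Cauchy's bound: |r| <= 1 + 7/2 = 9/2

Upper bound = 9/2


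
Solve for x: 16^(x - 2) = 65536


Express both sides with the same base.
65536 = 16^4
Since the bases match, equate exponents: x - 2 = 4
So x = 4 - (-2) = 6

x = 6


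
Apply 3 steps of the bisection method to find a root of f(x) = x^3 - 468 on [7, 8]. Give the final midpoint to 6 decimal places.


f(x) = x^3 - 468
f(7) = -125 < 0
f(8) = 44 > 0

Step 1: midpoint = (7.000000 + 8.000000)/2 = 7.500000
  f(7.500000) = -46.125000
  f(mid) < 0, so root is in [7.500000, 8.000000]

Step 2: midpoint = (7.500000 + 8.000000)/2 = 7.750000
  f(7.750000) = -2.515625
  f(mid) < 0, so root is in [7.750000, 8.000000]

Step 3: midpoint = (7.750000 + 8.000000)/2 = 7.875000
  f(7.875000) = 20.373047
  f(mid) > 0, so root is in [7.750000, 7.875000]

midpoint = 7.875000


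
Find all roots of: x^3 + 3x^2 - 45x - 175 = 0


Let p(x) = x^3 + 3x^2 - 45x - 175. By the rational root theorem (leading coefficient 1), any rational root is an integer divisor of 175: try ±1, ±2, ... in turn.
Test x = 1: value = -216 ≠ 0.
Test x = -1: value = -128 ≠ 0.
Test x = 5: value = -200 ≠ 0.
Test x = -5: value = 0 ✓, so (x + 5) is a factor.
Synthetic division by (x + 5): bring down 1; 1(-5) + 3 = -2; (-2)(-5) - 45 = -35; (-35)(-5) - 175 = 0 → quotient x^2 - 2x - 35, remainder 0.
Solve the quadratic x^2 - 2x - 35 = 0: discriminant = (-2)^2 - 4(1)(-35) = 4 + 140 = 144.
sqrt(144) = 12, so x = (2 ± 12)/2: x = 7 or x = -5.
Collecting all roots found:

x = -5 (multiplicity 2), x = 7


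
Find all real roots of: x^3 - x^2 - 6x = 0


The constant term is 0, so x = 0 is a root. Factor out x:
  x(x^2 - x - 6) = 0
Solve the quadratic x^2 - x - 6 = 0: discriminant = (-1)^2 - 4(1)(-6) = 1 + 24 = 25.
sqrt(25) = 5, so x = (1 ± 5)/2: x = 3 or x = -2.

x = -2, x = 0, x = 3


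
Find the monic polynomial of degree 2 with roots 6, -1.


A monic polynomial with roots 6, -1 is:
p(x) = (x - 6)(x + 1)
After multiplying by (x - 6): x - 6
After multiplying by (x + 1): x^2 - 5x - 6

x^2 - 5x - 6


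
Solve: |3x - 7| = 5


An absolute value equation |expr| = 5 gives two cases:
Case 1: 3x - 7 = 5
  3x = 12, so x = 4
Case 2: 3x - 7 = -5
  3x = 2, so x = 2/3

x = 2/3, x = 4


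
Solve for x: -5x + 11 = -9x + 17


Starting with: -5x + 11 = -9x + 17
Move all x terms to left: (-5 + 9)x = 17 - 11
Simplify: 4x = 6
Divide both sides by 4: x = 3/2

x = 3/2


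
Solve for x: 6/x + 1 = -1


Subtract 1 from both sides: 6/x = -2
Multiply both sides by x: 6 = -2 * x
Divide by -2: x = -3

x = -3


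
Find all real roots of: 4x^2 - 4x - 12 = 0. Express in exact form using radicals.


Using the quadratic formula: x = (-b ± sqrt(b^2 - 4ac)) / (2a)
Here a = 4, b = -4, c = -12
Discriminant = b^2 - 4ac = (-4)^2 - 4(4)(-12) = 16 + 192 = 208
Since discriminant = 208 > 0, there are two real roots.
x = (4 ± 4*sqrt(13)) / 8
Simplifying: x = (1 ± sqrt(13)) / 2
Numerically: x ≈ 2.3028 or x ≈ -1.3028

x = (1 + sqrt(13)) / 2 or x = (1 - sqrt(13)) / 2


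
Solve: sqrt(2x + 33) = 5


Square both sides: 2x + 33 = 5^2 = 25
2x = 25 - 33 = -8
x = -4
Check: sqrt(2*(-4) + 33) = sqrt(25) = 5 ✓

x = -4


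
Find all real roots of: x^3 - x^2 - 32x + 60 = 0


Let p(x) = x^3 - x^2 - 32x + 60. By the rational root theorem (leading coefficient 1), any rational root is an integer divisor of 60: try ±1, ±2, ... in turn.
Test x = 1: value = 28 ≠ 0.
Test x = -1: value = 90 ≠ 0.
Test x = 2: value = 0 ✓, so (x - 2) is a factor.
Synthetic division by (x - 2): bring down 1; 1(2) - 1 = 1; 1(2) - 32 = -30; (-30)(2) + 60 = 0 → quotient x^2 + x - 30, remainder 0.
Solve the quadratic x^2 + x - 30 = 0: discriminant = 1^2 - 4(1)(-30) = 1 + 120 = 121.
sqrt(121) = 11, so x = (-1 ± 11)/2: x = 5 or x = -6.

x = -6, x = 2, x = 5


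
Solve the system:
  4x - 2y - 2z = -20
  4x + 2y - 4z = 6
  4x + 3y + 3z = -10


Using Cramer's rule. Expand each determinant along the first row.
D  = 4*[2*3 - (-4)*3] - (-2)*[4*3 - (-4)*4] + (-2)*[4*3 - 2*4]
  = 4*(18) - (-2)*(28) + (-2)*(4) = 120
Dx = (-20)*[2*3 - (-4)*3] - (-2)*[6*3 - (-4)*(-10)] + (-2)*[6*3 - 2*(-10)]
  = (-20)*(18) - (-2)*(-22) + (-2)*(38) = -480
Dy = 4*[6*3 - (-4)*(-10)] - (-20)*[4*3 - (-4)*4] + (-2)*[4*(-10) - 6*4]
  = 4*(-22) - (-20)*(28) + (-2)*(-64) = 600
Dz = 4*[2*(-10) - 6*3] - (-2)*[4*(-10) - 6*4] + (-20)*[4*3 - 2*4]
  = 4*(-38) - (-2)*(-64) + (-20)*(4) = -360
x = Dx/D = -480/120 = -4, y = Dy/D = 600/120 = 5, z = Dz/D = -360/120 = -3
Check eq1: (4)(-4) + (-2)(5) + (-2)(-3) = -20 = -20 ✓
Check eq2: (4)(-4) + (2)(5) + (-4)(-3) = 6 = 6 ✓
Check eq3: (4)(-4) + (3)(5) + (3)(-3) = -10 = -10 ✓

x = -4, y = 5, z = -3


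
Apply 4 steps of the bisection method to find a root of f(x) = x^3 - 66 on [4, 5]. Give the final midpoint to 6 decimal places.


f(x) = x^3 - 66
f(4) = -2 < 0
f(5) = 59 > 0

Step 1: midpoint = (4.000000 + 5.000000)/2 = 4.500000
  f(4.500000) = 25.125000
  f(mid) > 0, so root is in [4.000000, 4.500000]

Step 2: midpoint = (4.000000 + 4.500000)/2 = 4.250000
  f(4.250000) = 10.765625
  f(mid) > 0, so root is in [4.000000, 4.250000]

Step 3: midpoint = (4.000000 + 4.250000)/2 = 4.125000
  f(4.125000) = 4.189453
  f(mid) > 0, so root is in [4.000000, 4.125000]

Step 4: midpoint = (4.000000 + 4.125000)/2 = 4.062500
  f(4.062500) = 1.047119
  f(mid) > 0, so root is in [4.000000, 4.062500]

midpoint = 4.062500


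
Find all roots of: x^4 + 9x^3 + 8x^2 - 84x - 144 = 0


Let p(x) = x^4 + 9x^3 + 8x^2 - 84x - 144. By the rational root theorem (leading coefficient 1), any rational root is an integer divisor of 144: try ±1, ±2, ... in turn.
Test x = 1: value = -210 ≠ 0.
Test x = -1: value = -60 ≠ 0.
Test x = 2: value = -192 ≠ 0.
Test x = -2: value = 0 ✓, so (x + 2) is a factor.
Synthetic division by (x + 2): bring down 1; 1(-2) + 9 = 7; 7(-2) + 8 = -6; (-6)(-2) - 84 = -72; (-72)(-2) - 144 = 0 → quotient x^3 + 7x^2 - 6x - 72, remainder 0.
Continue with the quotient x^3 + 7x^2 - 6x - 72 (candidates must divide 72; re-test x = -2 first in case it repeats).
Test x = -2: value = -40 ≠ 0.
Test x = 3: value = 0 ✓, so (x - 3) is a factor.
Synthetic division by (x - 3): bring down 1; 1(3) + 7 = 10; 10(3) - 6 = 24; 24(3) - 72 = 0 → quotient x^2 + 10x + 24, remainder 0.
Solve the quadratic x^2 + 10x + 24 = 0: discriminant = 10^2 - 4(1)(24) = 100 - 96 = 4.
sqrt(4) = 2, so x = (-10 ± 2)/2: x = -4 or x = -6.
Collecting all roots found:

x = -6, x = -4, x = -2, x = 3


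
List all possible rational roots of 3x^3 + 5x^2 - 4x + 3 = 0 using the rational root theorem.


Rational root theorem: possible roots are ±p/q where:
  p divides the constant term (3): p ∈ {1, 3}
  q divides the leading coefficient (3): q ∈ {1, 3}

All possible rational roots: -3, -1, -1/3, 1/3, 1, 3

-3, -1, -1/3, 1/3, 1, 3


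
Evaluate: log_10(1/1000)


We need the exponent such that 10^? = 1/1000
10^(-3) = 1/10^3 = 1/1000
Therefore log_10(1/1000) = -3

-3


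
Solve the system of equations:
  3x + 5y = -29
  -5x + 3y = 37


Using Cramer's rule:
Determinant D = (3)(3) - (-5)(5) = 9 + 25 = 34
Dx = (-29)(3) - (37)(5) = -87 - 185 = -272
Dy = (3)(37) - (-5)(-29) = 111 - 145 = -34
x = Dx/D = -272/34 = -8
y = Dy/D = -34/34 = -1

x = -8, y = -1


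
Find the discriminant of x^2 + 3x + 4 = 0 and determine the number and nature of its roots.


For ax^2 + bx + c = 0, discriminant D = b^2 - 4ac
Here a = 1, b = 3, c = 4
D = (3)^2 - 4(1)(4) = 9 - 16 = -7

D = -7 < 0
The equation has no real roots (2 complex conjugate roots).

Discriminant = -7, no real roots (2 complex conjugate roots)


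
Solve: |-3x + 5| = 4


An absolute value equation |expr| = 4 gives two cases:
Case 1: -3x + 5 = 4
  -3x = -1, so x = 1/3
Case 2: -3x + 5 = -4
  -3x = -9, so x = 3

x = 1/3, x = 3


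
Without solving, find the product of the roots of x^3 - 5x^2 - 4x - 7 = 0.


By Vieta's formulas for x^3 + bx^2 + cx + d = 0:
  r1 + r2 + r3 = -b/a = 5
  r1*r2 + r1*r3 + r2*r3 = c/a = -4
  r1*r2*r3 = -d/a = 7


Product = 7


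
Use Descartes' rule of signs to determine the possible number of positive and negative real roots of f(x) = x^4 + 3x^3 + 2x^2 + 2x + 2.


Descartes' rule of signs:

For positive roots, count sign changes in f(x) = x^4 + 3x^3 + 2x^2 + 2x + 2:
Signs of coefficients: +, +, +, +, +
Number of sign changes: 0
Possible positive real roots: 0

For negative roots, examine f(-x) = x^4 - 3x^3 + 2x^2 - 2x + 2:
Signs of coefficients: +, -, +, -, +
Number of sign changes: 4
Possible negative real roots: 4, 2, 0

Positive roots: 0; Negative roots: 4 or 2 or 0


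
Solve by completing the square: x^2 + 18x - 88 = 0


Start: x^2 + 18x - 88 = 0
Move constant: x^2 + 18x = 88
Half of 18 is 9, squared is 81
Add 81 to both sides: x^2 + 18x + 81 = 169
(x + 9)^2 = 169
x + 9 = ±13
x = -9 + 13 = 4 or x = -9 - 13 = -22

x = -22, x = 4


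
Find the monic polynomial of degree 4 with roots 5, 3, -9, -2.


A monic polynomial with roots 5, 3, -9, -2 is:
p(x) = (x - 5)(x - 3)(x + 9)(x + 2)
After multiplying by (x - 5): x - 5
After multiplying by (x - 3): x^2 - 8x + 15
After multiplying by (x + 9): x^3 + x^2 - 57x + 135
After multiplying by (x + 2): x^4 + 3x^3 - 55x^2 + 21x + 270

x^4 + 3x^3 - 55x^2 + 21x + 270


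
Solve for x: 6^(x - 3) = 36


Express both sides with the same base.
36 = 6^2
Since the bases match, equate exponents: x - 3 = 2
So x = 2 - (-3) = 5

x = 5


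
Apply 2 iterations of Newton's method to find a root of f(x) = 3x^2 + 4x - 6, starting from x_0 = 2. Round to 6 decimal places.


Newton's method: x_(n+1) = x_n - f(x_n)/f'(x_n)
f(x) = 3x^2 + 4x - 6
f'(x) = 6x + 4

Iteration 1:
  f(2.000000) = 14.000000
  f'(2.000000) = 16.000000
  x_1 = 2.000000 - (14.000000)/(16.000000) = 1.125000

Iteration 2:
  f(1.125000) = 2.296875
  f'(1.125000) = 10.750000
  x_2 = 1.125000 - (2.296875)/(10.750000) = 0.911337

x_2 = 0.911337


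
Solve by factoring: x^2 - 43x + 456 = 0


We need two numbers that multiply to 456 and add to -43.
Those numbers are -24 and -19 (since (-24) * (-19) = 456 and (-24) + (-19) = -43).
So x^2 - 43x + 456 = (x - 24)(x - 19) = 0
Setting each factor to zero: x = 24 or x = 19

x = 19, x = 24


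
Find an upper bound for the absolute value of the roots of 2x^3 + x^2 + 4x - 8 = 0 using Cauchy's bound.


Cauchy's bound: all roots r satisfy |r| <= 1 + max(|a_i/a_n|) for i = 0,...,n-1
where a_n is the leading coefficient.

Coefficients: [2, 1, 4, -8]
Leading coefficient a_n = 2
Ratios |a_i/a_n|: 1/2, 2, 4
Maximum ratio: 4
Cauchy's bound: |r| <= 1 + 4 = 5

Upper bound = 5


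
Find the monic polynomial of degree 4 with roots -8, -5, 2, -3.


A monic polynomial with roots -8, -5, 2, -3 is:
p(x) = (x + 8)(x + 5)(x - 2)(x + 3)
After multiplying by (x + 8): x + 8
After multiplying by (x + 5): x^2 + 13x + 40
After multiplying by (x - 2): x^3 + 11x^2 + 14x - 80
After multiplying by (x + 3): x^4 + 14x^3 + 47x^2 - 38x - 240

x^4 + 14x^3 + 47x^2 - 38x - 240


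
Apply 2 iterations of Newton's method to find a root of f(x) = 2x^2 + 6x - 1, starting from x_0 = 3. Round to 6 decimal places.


Newton's method: x_(n+1) = x_n - f(x_n)/f'(x_n)
f(x) = 2x^2 + 6x - 1
f'(x) = 4x + 6

Iteration 1:
  f(3.000000) = 35.000000
  f'(3.000000) = 18.000000
  x_1 = 3.000000 - (35.000000)/(18.000000) = 1.055556

Iteration 2:
  f(1.055556) = 7.561728
  f'(1.055556) = 10.222222
  x_2 = 1.055556 - (7.561728)/(10.222222) = 0.315821

x_2 = 0.315821


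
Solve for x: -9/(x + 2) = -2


Multiply both sides by (x + 2): -9 = -2(x + 2)
Distribute: -9 = -2x - 4
-2x = -9 + 4 = -5
x = 5/2

x = 5/2


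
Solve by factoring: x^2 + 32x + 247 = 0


We need two numbers that multiply to 247 and add to 32.
Those numbers are 19 and 13 (since 19 * 13 = 247 and 19 + 13 = 32).
So x^2 + 32x + 247 = (x + 19)(x + 13) = 0
Setting each factor to zero: x = -19 or x = -13

x = -19, x = -13


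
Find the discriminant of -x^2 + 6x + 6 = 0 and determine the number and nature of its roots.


For ax^2 + bx + c = 0, discriminant D = b^2 - 4ac
Here a = -1, b = 6, c = 6
D = (6)^2 - 4(-1)(6) = 36 + 24 = 60

D = 60 > 0 but not a perfect square
The equation has 2 distinct real irrational roots.

Discriminant = 60, 2 distinct real irrational roots


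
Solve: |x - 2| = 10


An absolute value equation |expr| = 10 gives two cases:
Case 1: x - 2 = 10
  x = 12, so x = 12
Case 2: x - 2 = -10
  x = -8, so x = -8

x = -8, x = 12


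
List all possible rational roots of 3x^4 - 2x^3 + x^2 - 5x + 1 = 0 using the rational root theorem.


Rational root theorem: possible roots are ±p/q where:
  p divides the constant term (1): p ∈ {1}
  q divides the leading coefficient (3): q ∈ {1, 3}

All possible rational roots: -1, -1/3, 1/3, 1

-1, -1/3, 1/3, 1


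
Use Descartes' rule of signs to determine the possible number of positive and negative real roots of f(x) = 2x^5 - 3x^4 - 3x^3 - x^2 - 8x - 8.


Descartes' rule of signs:

For positive roots, count sign changes in f(x) = 2x^5 - 3x^4 - 3x^3 - x^2 - 8x - 8:
Signs of coefficients: +, -, -, -, -, -
Number of sign changes: 1
Possible positive real roots: 1

For negative roots, examine f(-x) = -2x^5 - 3x^4 + 3x^3 - x^2 + 8x - 8:
Signs of coefficients: -, -, +, -, +, -
Number of sign changes: 4
Possible negative real roots: 4, 2, 0

Positive roots: 1; Negative roots: 4 or 2 or 0


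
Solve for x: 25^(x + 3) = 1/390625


Express both sides with the same base.
1/390625 = 25^(-4)
Since the bases match, equate exponents: x + 3 = -4
So x = -4 - (3) = -7

x = -7


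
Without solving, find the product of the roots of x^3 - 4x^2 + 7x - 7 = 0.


By Vieta's formulas for x^3 + bx^2 + cx + d = 0:
  r1 + r2 + r3 = -b/a = 4
  r1*r2 + r1*r3 + r2*r3 = c/a = 7
  r1*r2*r3 = -d/a = 7


Product = 7


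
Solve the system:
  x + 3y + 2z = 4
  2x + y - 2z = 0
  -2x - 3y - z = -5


Using Cramer's rule. Expand each determinant along the first row.
D  = 1*[1*(-1) - (-2)*(-3)] - 3*[2*(-1) - (-2)*(-2)] + 2*[2*(-3) - 1*(-2)]
  = 1*(-7) - 3*(-6) + 2*(-4) = 3
Dx = 4*[1*(-1) - (-2)*(-3)] - 3*[0*(-1) - (-2)*(-5)] + 2*[0*(-3) - 1*(-5)]
  = 4*(-7) - 3*(-10) + 2*(5) = 12
Dy = 1*[0*(-1) - (-2)*(-5)] - 4*[2*(-1) - (-2)*(-2)] + 2*[2*(-5) - 0*(-2)]
  = 1*(-10) - 4*(-6) + 2*(-10) = -6
Dz = 1*[1*(-5) - 0*(-3)] - 3*[2*(-5) - 0*(-2)] + 4*[2*(-3) - 1*(-2)]
  = 1*(-5) - 3*(-10) + 4*(-4) = 9
x = Dx/D = 12/3 = 4, y = Dy/D = -6/3 = -2, z = Dz/D = 9/3 = 3
Check eq1: (1)(4) + (3)(-2) + (2)(3) = 4 = 4 ✓
Check eq2: (2)(4) + (1)(-2) + (-2)(3) = 0 = 0 ✓
Check eq3: (-2)(4) + (-3)(-2) + (-1)(3) = -5 = -5 ✓

x = 4, y = -2, z = 3


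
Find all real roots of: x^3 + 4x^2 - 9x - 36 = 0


Let p(x) = x^3 + 4x^2 - 9x - 36. By the rational root theorem (leading coefficient 1), any rational root is an integer divisor of 36: try ±1, ±2, ... in turn.
Test x = 1: value = -40 ≠ 0.
Test x = -1: value = -24 ≠ 0.
Test x = 2: value = -30 ≠ 0.
Test x = -2: value = -10 ≠ 0.
Test x = 3: value = 0 ✓, so (x - 3) is a factor.
Synthetic division by (x - 3): bring down 1; 1(3) + 4 = 7; 7(3) - 9 = 12; 12(3) - 36 = 0 → quotient x^2 + 7x + 12, remainder 0.
Solve the quadratic x^2 + 7x + 12 = 0: discriminant = 7^2 - 4(1)(12) = 49 - 48 = 1.
sqrt(1) = 1, so x = (-7 ± 1)/2: x = -3 or x = -4.

x = -4, x = -3, x = 3


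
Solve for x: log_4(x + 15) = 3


Convert to exponential form: x + 15 = 4^3 = 64
x = 64 - 15 = 49
Check: log_4(49 + 15) = log_4(64) = log_4(64) = 3 ✓

x = 49


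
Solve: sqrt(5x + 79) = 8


Square both sides: 5x + 79 = 8^2 = 64
5x = 64 - 79 = -15
x = -3
Check: sqrt(5*(-3) + 79) = sqrt(64) = 8 ✓

x = -3


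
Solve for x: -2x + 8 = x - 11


Starting with: -2x + 8 = x - 11
Move all x terms to left: (-2 - 1)x = -11 - 8
Simplify: -3x = -19
Divide both sides by -3: x = 19/3

x = 19/3


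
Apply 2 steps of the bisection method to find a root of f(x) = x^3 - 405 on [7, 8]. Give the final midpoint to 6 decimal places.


f(x) = x^3 - 405
f(7) = -62 < 0
f(8) = 107 > 0

Step 1: midpoint = (7.000000 + 8.000000)/2 = 7.500000
  f(7.500000) = 16.875000
  f(mid) > 0, so root is in [7.000000, 7.500000]

Step 2: midpoint = (7.000000 + 7.500000)/2 = 7.250000
  f(7.250000) = -23.921875
  f(mid) < 0, so root is in [7.250000, 7.500000]

midpoint = 7.250000


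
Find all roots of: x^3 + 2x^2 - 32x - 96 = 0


Let p(x) = x^3 + 2x^2 - 32x - 96. By the rational root theorem (leading coefficient 1), any rational root is an integer divisor of 96: try ±1, ±2, ... in turn.
Test x = 1: value = -125 ≠ 0.
Test x = -1: value = -63 ≠ 0.
Test x = 2: value = -144 ≠ 0.
Test x = -2: value = -32 ≠ 0.
Test x = 3: value = -147 ≠ 0.
Test x = -3: value = -9 ≠ 0.
Test x = 4: value = -128 ≠ 0.
Test x = -4: value = 0 ✓, so (x + 4) is a factor.
Synthetic division by (x + 4): bring down 1; 1(-4) + 2 = -2; (-2)(-4) - 32 = -24; (-24)(-4) - 96 = 0 → quotient x^2 - 2x - 24, remainder 0.
Solve the quadratic x^2 - 2x - 24 = 0: discriminant = (-2)^2 - 4(1)(-24) = 4 + 96 = 100.
sqrt(100) = 10, so x = (2 ± 10)/2: x = 6 or x = -4.
Collecting all roots found:

x = -4 (multiplicity 2), x = 6


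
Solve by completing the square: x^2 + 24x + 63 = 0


Start: x^2 + 24x + 63 = 0
Move constant: x^2 + 24x = -63
Half of 24 is 12, squared is 144
Add 144 to both sides: x^2 + 24x + 144 = 81
(x + 12)^2 = 81
x + 12 = ±9
x = -12 + 9 = -3 or x = -12 - 9 = -21

x = -21, x = -3


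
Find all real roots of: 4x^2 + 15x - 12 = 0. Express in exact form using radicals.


Using the quadratic formula: x = (-b ± sqrt(b^2 - 4ac)) / (2a)
Here a = 4, b = 15, c = -12
Discriminant = b^2 - 4ac = 15^2 - 4(4)(-12) = 225 + 192 = 417
Since discriminant = 417 > 0, there are two real roots.
x = (-15 ± sqrt(417)) / 8
Numerically: x ≈ 0.6776 or x ≈ -4.4276

x = (-15 + sqrt(417)) / 8 or x = (-15 - sqrt(417)) / 8


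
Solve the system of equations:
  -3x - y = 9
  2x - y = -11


Using Cramer's rule:
Determinant D = (-3)(-1) - (2)(-1) = 3 + 2 = 5
Dx = (9)(-1) - (-11)(-1) = -9 - 11 = -20
Dy = (-3)(-11) - (2)(9) = 33 - 18 = 15
x = Dx/D = -20/5 = -4
y = Dy/D = 15/5 = 3

x = -4, y = 3


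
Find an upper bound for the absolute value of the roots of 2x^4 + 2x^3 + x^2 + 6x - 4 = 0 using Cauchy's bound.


Cauchy's bound: all roots r satisfy |r| <= 1 + max(|a_i/a_n|) for i = 0,...,n-1
where a_n is the leading coefficient.

Coefficients: [2, 2, 1, 6, -4]
Leading coefficient a_n = 2
Ratios |a_i/a_n|: 1, 1/2, 3, 2
Maximum ratio: 3
Cauchy's bound: |r| <= 1 + 3 = 4

Upper bound = 4


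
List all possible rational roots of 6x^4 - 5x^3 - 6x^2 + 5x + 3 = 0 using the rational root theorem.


Rational root theorem: possible roots are ±p/q where:
  p divides the constant term (3): p ∈ {1, 3}
  q divides the leading coefficient (6): q ∈ {1, 2, 3, 6}

All possible rational roots: -3, -3/2, -1, -1/2, -1/3, -1/6, 1/6, 1/3, 1/2, 1, 3/2, 3

-3, -3/2, -1, -1/2, -1/3, -1/6, 1/6, 1/3, 1/2, 1, 3/2, 3


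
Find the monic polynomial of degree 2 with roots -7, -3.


A monic polynomial with roots -7, -3 is:
p(x) = (x + 7)(x + 3)
After multiplying by (x + 7): x + 7
After multiplying by (x + 3): x^2 + 10x + 21

x^2 + 10x + 21


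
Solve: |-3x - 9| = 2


An absolute value equation |expr| = 2 gives two cases:
Case 1: -3x - 9 = 2
  -3x = 11, so x = -11/3
Case 2: -3x - 9 = -2
  -3x = 7, so x = -7/3

x = -11/3, x = -7/3


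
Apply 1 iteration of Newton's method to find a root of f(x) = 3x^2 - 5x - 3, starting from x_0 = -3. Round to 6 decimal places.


Newton's method: x_(n+1) = x_n - f(x_n)/f'(x_n)
f(x) = 3x^2 - 5x - 3
f'(x) = 6x - 5

Iteration 1:
  f(-3.000000) = 39.000000
  f'(-3.000000) = -23.000000
  x_1 = -3.000000 - (39.000000)/(-23.000000) = -1.304348

x_1 = -1.304348


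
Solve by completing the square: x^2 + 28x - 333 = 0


Start: x^2 + 28x - 333 = 0
Move constant: x^2 + 28x = 333
Half of 28 is 14, squared is 196
Add 196 to both sides: x^2 + 28x + 196 = 529
(x + 14)^2 = 529
x + 14 = ±23
x = -14 + 23 = 9 or x = -14 - 23 = -37

x = -37, x = 9


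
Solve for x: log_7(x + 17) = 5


Convert to exponential form: x + 17 = 7^5 = 16807
x = 16807 - 17 = 16790
Check: log_7(16790 + 17) = log_7(16807) = log_7(16807) = 5 ✓

x = 16790


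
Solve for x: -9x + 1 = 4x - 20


Starting with: -9x + 1 = 4x - 20
Move all x terms to left: (-9 - 4)x = -20 - 1
Simplify: -13x = -21
Divide both sides by -13: x = 21/13

x = 21/13


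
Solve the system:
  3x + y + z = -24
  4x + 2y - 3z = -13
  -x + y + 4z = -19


Using Cramer's rule. Expand each determinant along the first row.
D  = 3*[2*4 - (-3)*1] - 1*[4*4 - (-3)*(-1)] + 1*[4*1 - 2*(-1)]
  = 3*(11) - 1*(13) + 1*(6) = 26
Dx = (-24)*[2*4 - (-3)*1] - 1*[(-13)*4 - (-3)*(-19)] + 1*[(-13)*1 - 2*(-19)]
  = (-24)*(11) - 1*(-109) + 1*(25) = -130
Dy = 3*[(-13)*4 - (-3)*(-19)] - (-24)*[4*4 - (-3)*(-1)] + 1*[4*(-19) - (-13)*(-1)]
  = 3*(-109) - (-24)*(13) + 1*(-89) = -104
Dz = 3*[2*(-19) - (-13)*1] - 1*[4*(-19) - (-13)*(-1)] + (-24)*[4*1 - 2*(-1)]
  = 3*(-25) - 1*(-89) + (-24)*(6) = -130
x = Dx/D = -130/26 = -5, y = Dy/D = -104/26 = -4, z = Dz/D = -130/26 = -5
Check eq1: (3)(-5) + (1)(-4) + (1)(-5) = -24 = -24 ✓
Check eq2: (4)(-5) + (2)(-4) + (-3)(-5) = -13 = -13 ✓
Check eq3: (-1)(-5) + (1)(-4) + (4)(-5) = -19 = -19 ✓

x = -5, y = -4, z = -5


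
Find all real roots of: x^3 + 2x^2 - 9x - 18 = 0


Let p(x) = x^3 + 2x^2 - 9x - 18. By the rational root theorem (leading coefficient 1), any rational root is an integer divisor of 18: try ±1, ±2, ... in turn.
Test x = 1: value = -24 ≠ 0.
Test x = -1: value = -8 ≠ 0.
Test x = 2: value = -20 ≠ 0.
Test x = -2: value = 0 ✓, so (x + 2) is a factor.
Synthetic division by (x + 2): bring down 1; 1(-2) + 2 = 0; 0(-2) - 9 = -9; (-9)(-2) - 18 = 0 → quotient x^2 - 9, remainder 0.
Solve the quadratic x^2 - 9 = 0: discriminant = 0^2 - 4(1)(-9) = 0 + 36 = 36.
sqrt(36) = 6, so x = (0 ± 6)/2: x = 3 or x = -3.

x = -3, x = -2, x = 3


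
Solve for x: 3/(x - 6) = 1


Multiply both sides by (x - 6): 3 = 1(x - 6)
Distribute: 3 = x - 6
x = 3 + 6 = 9
x = 9

x = 9


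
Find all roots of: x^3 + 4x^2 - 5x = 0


The constant term is 0, so x = 0 is a root. Factor out x:
  x^2 + 4x - 5 = 0
Solve the quadratic x^2 + 4x - 5 = 0: discriminant = 4^2 - 4(1)(-5) = 16 + 20 = 36.
sqrt(36) = 6, so x = (-4 ± 6)/2: x = 1 or x = -5.
Collecting all roots found:

x = -5, x = 0, x = 1


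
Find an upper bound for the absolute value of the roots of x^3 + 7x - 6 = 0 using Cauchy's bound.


Cauchy's bound: all roots r satisfy |r| <= 1 + max(|a_i/a_n|) for i = 0,...,n-1
where a_n is the leading coefficient.

Coefficients: [1, 0, 7, -6]
Leading coefficient a_n = 1
Ratios |a_i/a_n|: 0, 7, 6
Maximum ratio: 7
Cauchy's bound: |r| <= 1 + 7 = 8

Upper bound = 8


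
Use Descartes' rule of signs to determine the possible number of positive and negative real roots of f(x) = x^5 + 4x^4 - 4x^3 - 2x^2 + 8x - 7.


Descartes' rule of signs:

For positive roots, count sign changes in f(x) = x^5 + 4x^4 - 4x^3 - 2x^2 + 8x - 7:
Signs of coefficients: +, +, -, -, +, -
Number of sign changes: 3
Possible positive real roots: 3, 1

For negative roots, examine f(-x) = -x^5 + 4x^4 + 4x^3 - 2x^2 - 8x - 7:
Signs of coefficients: -, +, +, -, -, -
Number of sign changes: 2
Possible negative real roots: 2, 0

Positive roots: 3 or 1; Negative roots: 2 or 0


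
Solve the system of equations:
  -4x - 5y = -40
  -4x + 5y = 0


Using Cramer's rule:
Determinant D = (-4)(5) - (-4)(-5) = -20 - 20 = -40
Dx = (-40)(5) - (0)(-5) = -200 - 0 = -200
Dy = (-4)(0) - (-4)(-40) = 0 - 160 = -160
x = Dx/D = -200/-40 = 5
y = Dy/D = -160/-40 = 4

x = 5, y = 4


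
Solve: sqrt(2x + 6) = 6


Square both sides: 2x + 6 = 6^2 = 36
2x = 36 - 6 = 30
x = 15
Check: sqrt(2*15 + 6) = sqrt(36) = 6 ✓

x = 15


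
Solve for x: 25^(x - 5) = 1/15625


Express both sides with the same base.
1/15625 = 25^(-3)
Since the bases match, equate exponents: x - 5 = -3
So x = -3 - (-5) = 2

x = 2


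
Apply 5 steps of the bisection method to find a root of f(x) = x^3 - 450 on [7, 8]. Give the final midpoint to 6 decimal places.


f(x) = x^3 - 450
f(7) = -107 < 0
f(8) = 62 > 0

Step 1: midpoint = (7.000000 + 8.000000)/2 = 7.500000
  f(7.500000) = -28.125000
  f(mid) < 0, so root is in [7.500000, 8.000000]

Step 2: midpoint = (7.500000 + 8.000000)/2 = 7.750000
  f(7.750000) = 15.484375
  f(mid) > 0, so root is in [7.500000, 7.750000]

Step 3: midpoint = (7.500000 + 7.750000)/2 = 7.625000
  f(7.625000) = -6.677734
  f(mid) < 0, so root is in [7.625000, 7.750000]

Step 4: midpoint = (7.625000 + 7.750000)/2 = 7.687500
  f(7.687500) = 4.313232
  f(mid) > 0, so root is in [7.625000, 7.687500]

Step 5: midpoint = (7.625000 + 7.687500)/2 = 7.656250
  f(7.656250) = -1.204681
  f(mid) < 0, so root is in [7.656250, 7.687500]

midpoint = 7.656250


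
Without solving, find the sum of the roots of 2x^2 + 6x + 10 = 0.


By Vieta's formulas for ax^2 + bx + c = 0:
  Sum of roots = -b/a
  Product of roots = c/a

Here a = 2, b = 6, c = 10
Sum = -(6)/2 = -3
Product = 10/2 = 5

Sum = -3


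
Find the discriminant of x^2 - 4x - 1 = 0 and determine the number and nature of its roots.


For ax^2 + bx + c = 0, discriminant D = b^2 - 4ac
Here a = 1, b = -4, c = -1
D = (-4)^2 - 4(1)(-1) = 16 + 4 = 20

D = 20 > 0 but not a perfect square
The equation has 2 distinct real irrational roots.

Discriminant = 20, 2 distinct real irrational roots


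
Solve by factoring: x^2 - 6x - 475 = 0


We need two numbers that multiply to -475 and add to -6.
Those numbers are 19 and -25 (since 19 * (-25) = -475 and 19 + (-25) = -6).
So x^2 - 6x - 475 = (x + 19)(x - 25) = 0
Setting each factor to zero: x = -19 or x = 25

x = -19, x = 25


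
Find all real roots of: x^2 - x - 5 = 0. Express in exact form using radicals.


Using the quadratic formula: x = (-b ± sqrt(b^2 - 4ac)) / (2a)
Here a = 1, b = -1, c = -5
Discriminant = b^2 - 4ac = (-1)^2 - 4(1)(-5) = 1 + 20 = 21
Since discriminant = 21 > 0, there are two real roots.
x = (1 ± sqrt(21)) / 2
Numerically: x ≈ 2.7913 or x ≈ -1.7913

x = (1 + sqrt(21)) / 2 or x = (1 - sqrt(21)) / 2


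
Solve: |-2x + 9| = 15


An absolute value equation |expr| = 15 gives two cases:
Case 1: -2x + 9 = 15
  -2x = 6, so x = -3
Case 2: -2x + 9 = -15
  -2x = -24, so x = 12

x = -3, x = 12


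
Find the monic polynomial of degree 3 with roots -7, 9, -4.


A monic polynomial with roots -7, 9, -4 is:
p(x) = (x + 7)(x - 9)(x + 4)
After multiplying by (x + 7): x + 7
After multiplying by (x - 9): x^2 - 2x - 63
After multiplying by (x + 4): x^3 + 2x^2 - 71x - 252

x^3 + 2x^2 - 71x - 252


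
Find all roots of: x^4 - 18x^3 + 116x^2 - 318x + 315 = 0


Let p(x) = x^4 - 18x^3 + 116x^2 - 318x + 315. By the rational root theorem (leading coefficient 1), any rational root is an integer divisor of 315: try ±1, ±2, ... in turn.
Test x = 1: value = 96 ≠ 0.
Test x = -1: value = 768 ≠ 0.
Test x = 3: value = 0 ✓, so (x - 3) is a factor.
Synthetic division by (x - 3): bring down 1; 1(3) - 18 = -15; (-15)(3) + 116 = 71; 71(3) - 318 = -105; (-105)(3) + 315 = 0 → quotient x^3 - 15x^2 + 71x - 105, remainder 0.
Continue with the quotient x^3 - 15x^2 + 71x - 105 (candidates must divide 105; re-test x = 3 first in case it repeats).
Test x = 3: value = 0 ✓, so (x - 3) is a factor.
Synthetic division by (x - 3): bring down 1; 1(3) - 15 = -12; (-12)(3) + 71 = 35; 35(3) - 105 = 0 → quotient x^2 - 12x + 35, remainder 0.
Solve the quadratic x^2 - 12x + 35 = 0: discriminant = (-12)^2 - 4(1)(35) = 144 - 140 = 4.
sqrt(4) = 2, so x = (12 ± 2)/2: x = 7 or x = 5.
Collecting all roots found:

x = 3 (multiplicity 2), x = 5, x = 7


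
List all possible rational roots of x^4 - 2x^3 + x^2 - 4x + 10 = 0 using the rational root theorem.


Rational root theorem: possible roots are ±p/q where:
  p divides the constant term (10): p ∈ {1, 2, 5, 10}
  q divides the leading coefficient (1): q ∈ {1}

All possible rational roots: -10, -5, -2, -1, 1, 2, 5, 10

-10, -5, -2, -1, 1, 2, 5, 10


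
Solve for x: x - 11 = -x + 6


Starting with: x - 11 = -x + 6
Move all x terms to left: (1 + 1)x = 6 + 11
Simplify: 2x = 17
Divide both sides by 2: x = 17/2

x = 17/2


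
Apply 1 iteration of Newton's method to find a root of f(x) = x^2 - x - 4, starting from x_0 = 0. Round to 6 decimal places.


Newton's method: x_(n+1) = x_n - f(x_n)/f'(x_n)
f(x) = x^2 - x - 4
f'(x) = 2x - 1

Iteration 1:
  f(0.000000) = -4.000000
  f'(0.000000) = -1.000000
  x_1 = 0.000000 - (-4.000000)/(-1.000000) = -4.000000

x_1 = -4.000000


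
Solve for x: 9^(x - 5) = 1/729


Express both sides with the same base.
1/729 = 9^(-3)
Since the bases match, equate exponents: x - 5 = -3
So x = -3 - (-5) = 2

x = 2


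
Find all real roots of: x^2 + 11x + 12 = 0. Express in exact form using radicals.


Using the quadratic formula: x = (-b ± sqrt(b^2 - 4ac)) / (2a)
Here a = 1, b = 11, c = 12
Discriminant = b^2 - 4ac = 11^2 - 4(1)(12) = 121 - 48 = 73
Since discriminant = 73 > 0, there are two real roots.
x = (-11 ± sqrt(73)) / 2
Numerically: x ≈ -1.2280 or x ≈ -9.7720

x = (-11 + sqrt(73)) / 2 or x = (-11 - sqrt(73)) / 2


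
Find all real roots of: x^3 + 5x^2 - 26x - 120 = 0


Let p(x) = x^3 + 5x^2 - 26x - 120. By the rational root theorem (leading coefficient 1), any rational root is an integer divisor of 120: try ±1, ±2, ... in turn.
Test x = 1: value = -140 ≠ 0.
Test x = -1: value = -90 ≠ 0.
Test x = 2: value = -144 ≠ 0.
Test x = -2: value = -56 ≠ 0.
Test x = 3: value = -126 ≠ 0.
Test x = -3: value = -24 ≠ 0.
Test x = 4: value = -80 ≠ 0.
Test x = -4: value = 0 ✓, so (x + 4) is a factor.
Synthetic division by (x + 4): bring down 1; 1(-4) + 5 = 1; 1(-4) - 26 = -30; (-30)(-4) - 120 = 0 → quotient x^2 + x - 30, remainder 0.
Solve the quadratic x^2 + x - 30 = 0: discriminant = 1^2 - 4(1)(-30) = 1 + 120 = 121.
sqrt(121) = 11, so x = (-1 ± 11)/2: x = 5 or x = -6.

x = -6, x = -4, x = 5


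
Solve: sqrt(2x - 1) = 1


Square both sides: 2x - 1 = 1^2 = 1
2x = 1 + 1 = 2
x = 1
Check: sqrt(2*1 - 1) = sqrt(1) = 1 ✓

x = 1


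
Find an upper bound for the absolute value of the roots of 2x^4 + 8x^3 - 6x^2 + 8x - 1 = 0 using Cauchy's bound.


Cauchy's bound: all roots r satisfy |r| <= 1 + max(|a_i/a_n|) for i = 0,...,n-1
where a_n is the leading coefficient.

Coefficients: [2, 8, -6, 8, -1]
Leading coefficient a_n = 2
Ratios |a_i/a_n|: 4, 3, 4, 1/2
Maximum ratio: 4
Cauchy's bound: |r| <= 1 + 4 = 5

Upper bound = 5


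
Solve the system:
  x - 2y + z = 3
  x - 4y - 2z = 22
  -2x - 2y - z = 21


Using Cramer's rule. Expand each determinant along the first row.
D  = 1*[(-4)*(-1) - (-2)*(-2)] - (-2)*[1*(-1) - (-2)*(-2)] + 1*[1*(-2) - (-4)*(-2)]
  = 1*(0) - (-2)*(-5) + 1*(-10) = -20
Dx = 3*[(-4)*(-1) - (-2)*(-2)] - (-2)*[22*(-1) - (-2)*21] + 1*[22*(-2) - (-4)*21]
  = 3*(0) - (-2)*(20) + 1*(40) = 80
Dy = 1*[22*(-1) - (-2)*21] - 3*[1*(-1) - (-2)*(-2)] + 1*[1*21 - 22*(-2)]
  = 1*(20) - 3*(-5) + 1*(65) = 100
Dz = 1*[(-4)*21 - 22*(-2)] - (-2)*[1*21 - 22*(-2)] + 3*[1*(-2) - (-4)*(-2)]
  = 1*(-40) - (-2)*(65) + 3*(-10) = 60
x = Dx/D = 80/-20 = -4, y = Dy/D = 100/-20 = -5, z = Dz/D = 60/-20 = -3
Check eq1: (1)(-4) + (-2)(-5) + (1)(-3) = 3 = 3 ✓
Check eq2: (1)(-4) + (-4)(-5) + (-2)(-3) = 22 = 22 ✓
Check eq3: (-2)(-4) + (-2)(-5) + (-1)(-3) = 21 = 21 ✓

x = -4, y = -5, z = -3


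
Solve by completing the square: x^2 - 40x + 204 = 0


Start: x^2 - 40x + 204 = 0
Move constant: x^2 - 40x = -204
Half of -40 is -20, squared is 400
Add 400 to both sides: x^2 - 40x + 400 = 196
(x - 20)^2 = 196
x - 20 = ±14
x = 20 + 14 = 34 or x = 20 - 14 = 6

x = 6, x = 34


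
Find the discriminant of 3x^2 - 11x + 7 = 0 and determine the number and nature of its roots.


For ax^2 + bx + c = 0, discriminant D = b^2 - 4ac
Here a = 3, b = -11, c = 7
D = (-11)^2 - 4(3)(7) = 121 - 84 = 37

D = 37 > 0 but not a perfect square
The equation has 2 distinct real irrational roots.

Discriminant = 37, 2 distinct real irrational roots


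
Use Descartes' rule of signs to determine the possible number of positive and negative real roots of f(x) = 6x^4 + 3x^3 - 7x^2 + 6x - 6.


Descartes' rule of signs:

For positive roots, count sign changes in f(x) = 6x^4 + 3x^3 - 7x^2 + 6x - 6:
Signs of coefficients: +, +, -, +, -
Number of sign changes: 3
Possible positive real roots: 3, 1

For negative roots, examine f(-x) = 6x^4 - 3x^3 - 7x^2 - 6x - 6:
Signs of coefficients: +, -, -, -, -
Number of sign changes: 1
Possible negative real roots: 1

Positive roots: 3 or 1; Negative roots: 1


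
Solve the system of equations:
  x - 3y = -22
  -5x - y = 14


Using Cramer's rule:
Determinant D = (1)(-1) - (-5)(-3) = -1 - 15 = -16
Dx = (-22)(-1) - (14)(-3) = 22 + 42 = 64
Dy = (1)(14) - (-5)(-22) = 14 - 110 = -96
x = Dx/D = 64/-16 = -4
y = Dy/D = -96/-16 = 6

x = -4, y = 6


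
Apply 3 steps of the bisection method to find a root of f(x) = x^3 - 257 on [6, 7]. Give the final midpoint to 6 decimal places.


f(x) = x^3 - 257
f(6) = -41 < 0
f(7) = 86 > 0

Step 1: midpoint = (6.000000 + 7.000000)/2 = 6.500000
  f(6.500000) = 17.625000
  f(mid) > 0, so root is in [6.000000, 6.500000]

Step 2: midpoint = (6.000000 + 6.500000)/2 = 6.250000
  f(6.250000) = -12.859375
  f(mid) < 0, so root is in [6.250000, 6.500000]

Step 3: midpoint = (6.250000 + 6.500000)/2 = 6.375000
  f(6.375000) = 2.083984
  f(mid) > 0, so root is in [6.250000, 6.375000]

midpoint = 6.375000


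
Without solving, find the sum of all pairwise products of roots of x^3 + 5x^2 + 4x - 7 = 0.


By Vieta's formulas for x^3 + bx^2 + cx + d = 0:
  r1 + r2 + r3 = -b/a = -5
  r1*r2 + r1*r3 + r2*r3 = c/a = 4
  r1*r2*r3 = -d/a = 7


Sum of pairwise products = 4


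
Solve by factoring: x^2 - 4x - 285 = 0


We need two numbers that multiply to -285 and add to -4.
Those numbers are -19 and 15 (since (-19) * 15 = -285 and (-19) + 15 = -4).
So x^2 - 4x - 285 = (x - 19)(x + 15) = 0
Setting each factor to zero: x = 19 or x = -15

x = -15, x = 19


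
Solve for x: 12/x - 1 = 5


Subtract -1 from both sides: 12/x = 6
Multiply both sides by x: 12 = 6 * x
Divide by 6: x = 2

x = 2


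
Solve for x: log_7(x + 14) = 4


Convert to exponential form: x + 14 = 7^4 = 2401
x = 2401 - 14 = 2387
Check: log_7(2387 + 14) = log_7(2401) = log_7(2401) = 4 ✓

x = 2387


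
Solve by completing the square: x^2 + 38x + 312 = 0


Start: x^2 + 38x + 312 = 0
Move constant: x^2 + 38x = -312
Half of 38 is 19, squared is 361
Add 361 to both sides: x^2 + 38x + 361 = 49
(x + 19)^2 = 49
x + 19 = ±7
x = -19 + 7 = -12 or x = -19 - 7 = -26

x = -26, x = -12


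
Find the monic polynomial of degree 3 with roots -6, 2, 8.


A monic polynomial with roots -6, 2, 8 is:
p(x) = (x + 6)(x - 2)(x - 8)
After multiplying by (x + 6): x + 6
After multiplying by (x - 2): x^2 + 4x - 12
After multiplying by (x - 8): x^3 - 4x^2 - 44x + 96

x^3 - 4x^2 - 44x + 96


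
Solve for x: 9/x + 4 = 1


Subtract 4 from both sides: 9/x = -3
Multiply both sides by x: 9 = -3 * x
Divide by -3: x = -3

x = -3


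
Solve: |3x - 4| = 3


An absolute value equation |expr| = 3 gives two cases:
Case 1: 3x - 4 = 3
  3x = 7, so x = 7/3
Case 2: 3x - 4 = -3
  3x = 1, so x = 1/3

x = 1/3, x = 7/3


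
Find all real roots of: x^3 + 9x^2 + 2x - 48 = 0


Let p(x) = x^3 + 9x^2 + 2x - 48. By the rational root theorem (leading coefficient 1), any rational root is an integer divisor of 48: try ±1, ±2, ... in turn.
Test x = 1: value = -36 ≠ 0.
Test x = -1: value = -42 ≠ 0.
Test x = 2: value = 0 ✓, so (x - 2) is a factor.
Synthetic division by (x - 2): bring down 1; 1(2) + 9 = 11; 11(2) + 2 = 24; 24(2) - 48 = 0 → quotient x^2 + 11x + 24, remainder 0.
Solve the quadratic x^2 + 11x + 24 = 0: discriminant = 11^2 - 4(1)(24) = 121 - 96 = 25.
sqrt(25) = 5, so x = (-11 ± 5)/2: x = -3 or x = -8.

x = -8, x = -3, x = 2


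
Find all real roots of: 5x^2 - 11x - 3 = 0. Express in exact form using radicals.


Using the quadratic formula: x = (-b ± sqrt(b^2 - 4ac)) / (2a)
Here a = 5, b = -11, c = -3
Discriminant = b^2 - 4ac = (-11)^2 - 4(5)(-3) = 121 + 60 = 181
Since discriminant = 181 > 0, there are two real roots.
x = (11 ± sqrt(181)) / 10
Numerically: x ≈ 2.4454 or x ≈ -0.2454

x = (11 + sqrt(181)) / 10 or x = (11 - sqrt(181)) / 10
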